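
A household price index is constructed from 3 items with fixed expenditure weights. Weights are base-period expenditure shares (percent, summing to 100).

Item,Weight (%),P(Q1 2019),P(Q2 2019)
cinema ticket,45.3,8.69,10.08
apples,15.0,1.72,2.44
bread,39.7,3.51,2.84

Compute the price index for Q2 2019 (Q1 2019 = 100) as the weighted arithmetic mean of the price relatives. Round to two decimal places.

cinema ticket: 45.3 × (10.08/8.69) = 45.3 × 1.159954 = 52.5459
apples: 15.0 × (2.44/1.72) = 15.0 × 1.418605 = 21.2791
bread: 39.7 × (2.84/3.51) = 39.7 × 0.809117 = 32.1219
Index = Σ wᵢ·(p₁ᵢ/p₀ᵢ) = 52.5459 + 21.2791 + 32.1219 = 105.9469

105.95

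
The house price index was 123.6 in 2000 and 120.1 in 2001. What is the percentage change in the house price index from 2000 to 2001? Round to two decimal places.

-2.83%

Change = (120.1 − 123.6) / 123.6 × 100
       = -3.5 / 123.6 × 100 = -2.8317%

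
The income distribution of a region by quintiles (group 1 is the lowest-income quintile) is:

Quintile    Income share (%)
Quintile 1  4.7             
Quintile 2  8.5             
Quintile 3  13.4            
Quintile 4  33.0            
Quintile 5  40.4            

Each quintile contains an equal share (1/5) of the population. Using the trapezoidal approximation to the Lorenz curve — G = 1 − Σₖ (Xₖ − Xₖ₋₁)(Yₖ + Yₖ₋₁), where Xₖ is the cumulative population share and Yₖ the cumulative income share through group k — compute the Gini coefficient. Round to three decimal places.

0.384

Cumulative income shares Yₖ: 0.0470, 0.1320, 0.2660, 0.5960, 1.0000
Σ (Xₖ−Xₖ₋₁)(Yₖ+Yₖ₋₁) = (1/5)(0.0470+0.0000) + (1/5)(0.1320+0.0470) + (1/5)(0.2660+0.1320) + (1/5)(0.5960+0.2660) + (1/5)(1.0000+0.5960)
  = 0.0094 + 0.0358 + 0.0796 + 0.1724 + 0.3192 = 0.6164
G = 1 − 0.6164 = 0.3836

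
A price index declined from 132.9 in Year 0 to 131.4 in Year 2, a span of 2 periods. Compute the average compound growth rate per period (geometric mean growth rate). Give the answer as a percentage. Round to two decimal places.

-0.57%

Growth factor = (131.4/132.9)^(1/2) = (0.988713)^(1/2) = 0.994341
Growth rate = 0.994341 − 1 = -0.005659 = -0.5659%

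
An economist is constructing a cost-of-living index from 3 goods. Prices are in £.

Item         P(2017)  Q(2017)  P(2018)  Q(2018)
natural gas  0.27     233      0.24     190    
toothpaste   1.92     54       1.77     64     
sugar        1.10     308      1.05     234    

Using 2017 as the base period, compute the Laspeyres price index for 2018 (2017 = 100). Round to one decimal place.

Laspeyres price index uses base-period quantities as weights.
ΣP(2018)·Q(2017) = 0.24×233 + 1.77×54 + 1.05×308 = 55.92 + 95.58 + 323.4 = 474.9
ΣP(2017)·Q(2017) = 0.27×233 + 1.92×54 + 1.10×308 = 62.91 + 103.68 + 338.8 = 505.39
Index = 474.9 / 505.39 × 100 = 93.9670

94.0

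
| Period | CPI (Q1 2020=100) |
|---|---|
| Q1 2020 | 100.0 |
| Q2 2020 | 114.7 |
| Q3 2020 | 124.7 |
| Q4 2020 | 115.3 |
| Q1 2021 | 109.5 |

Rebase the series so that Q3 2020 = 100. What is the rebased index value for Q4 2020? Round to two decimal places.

Rebased(Q4 2020) = 115.3 / 124.7 × 100 = 92.4619

92.46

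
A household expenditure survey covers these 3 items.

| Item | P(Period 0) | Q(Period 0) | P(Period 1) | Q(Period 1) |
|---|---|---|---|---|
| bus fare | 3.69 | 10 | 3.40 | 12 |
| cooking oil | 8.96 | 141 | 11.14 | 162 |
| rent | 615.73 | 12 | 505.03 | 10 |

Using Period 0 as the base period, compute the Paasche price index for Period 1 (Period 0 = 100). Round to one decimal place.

Paasche price index uses current-period quantities as weights.
ΣP(Period 1)·Q(Period 1) = 3.40×12 + 11.14×162 + 505.03×10 = 40.8 + 1804.68 + 5050.3 = 6895.78
ΣP(Period 0)·Q(Period 1) = 3.69×12 + 8.96×162 + 615.73×10 = 44.28 + 1451.52 + 6157.3 = 7653.1
Index = 6895.78 / 7653.1 × 100 = 90.1044

90.1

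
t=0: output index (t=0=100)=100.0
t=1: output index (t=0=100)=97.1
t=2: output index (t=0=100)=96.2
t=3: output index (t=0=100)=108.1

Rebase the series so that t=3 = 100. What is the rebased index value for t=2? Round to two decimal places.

88.99

Rebased(t=2) = 96.2 / 108.1 × 100 = 88.9917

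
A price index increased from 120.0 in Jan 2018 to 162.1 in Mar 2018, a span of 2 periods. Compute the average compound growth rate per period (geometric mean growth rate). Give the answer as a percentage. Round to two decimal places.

Growth factor = (162.1/120.0)^(1/2) = (1.350833)^(1/2) = 1.162254
Growth rate = 1.162254 − 1 = 0.162254 = 16.2254%

16.23%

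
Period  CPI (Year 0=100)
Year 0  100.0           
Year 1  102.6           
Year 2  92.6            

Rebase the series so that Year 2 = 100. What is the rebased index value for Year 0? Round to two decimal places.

Rebased(Year 0) = 100.0 / 92.6 × 100 = 107.9914

107.99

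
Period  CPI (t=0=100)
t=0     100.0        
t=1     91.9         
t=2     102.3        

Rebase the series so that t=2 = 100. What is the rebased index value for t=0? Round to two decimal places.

Rebased(t=0) = 100.0 / 102.3 × 100 = 97.7517

97.75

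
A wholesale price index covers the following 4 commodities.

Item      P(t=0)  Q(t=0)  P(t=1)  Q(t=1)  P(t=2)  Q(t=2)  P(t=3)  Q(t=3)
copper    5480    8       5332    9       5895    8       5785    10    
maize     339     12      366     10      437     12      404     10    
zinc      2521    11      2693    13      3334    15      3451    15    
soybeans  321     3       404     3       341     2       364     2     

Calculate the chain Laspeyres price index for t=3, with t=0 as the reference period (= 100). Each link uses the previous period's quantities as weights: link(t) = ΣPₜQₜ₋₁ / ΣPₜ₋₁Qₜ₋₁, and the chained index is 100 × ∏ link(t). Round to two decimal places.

118.38

Link t=0→t=1:
ΣP(t=1)Q(t=0) = 5332×8 + 366×12 + 2693×11 + 404×3 = 42656 + 4392 + 29623 + 1212 = 77883
ΣP(t=0)Q(t=0) = 5480×8 + 339×12 + 2521×11 + 321×3 = 43840 + 4068 + 27731 + 963 = 76602
link = 77883/76602 = 1.016723
Link t=1→t=2:
ΣP(t=2)Q(t=1) = 5895×9 + 437×10 + 3334×13 + 341×3 = 53055 + 4370 + 43342 + 1023 = 101790
ΣP(t=1)Q(t=1) = 5332×9 + 366×10 + 2693×13 + 404×3 = 47988 + 3660 + 35009 + 1212 = 87869
link = 101790/87869 = 1.158429
Link t=2→t=3:
ΣP(t=3)Q(t=2) = 5785×8 + 404×12 + 3451×15 + 364×2 = 46280 + 4848 + 51765 + 728 = 103621
ΣP(t=2)Q(t=2) = 5895×8 + 437×12 + 3334×15 + 341×2 = 47160 + 5244 + 50010 + 682 = 103096
link = 103621/103096 = 1.005092
Chained index = 100 × 1.016723 × 1.158429 × 1.005092 = 118.3799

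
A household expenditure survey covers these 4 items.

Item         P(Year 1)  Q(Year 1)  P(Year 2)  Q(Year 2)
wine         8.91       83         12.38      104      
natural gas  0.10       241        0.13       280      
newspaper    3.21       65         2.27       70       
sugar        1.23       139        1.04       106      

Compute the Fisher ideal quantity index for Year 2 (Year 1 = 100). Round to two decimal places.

116.23

Laspeyres component (base-period weights):
ΣP(Year 1)Q(Year 2) = 8.91×104 + 0.10×280 + 3.21×70 + 1.23×106 = 926.64 + 28 + 224.7 + 130.38 = 1309.72
ΣP(Year 1)Q(Year 1) = 8.91×83 + 0.10×241 + 3.21×65 + 1.23×139 = 739.53 + 24.1 + 208.65 + 170.97 = 1143.25
L = 1309.72 / 1143.25 × 100 = 114.5611
Paasche component (current-period weights):
ΣP(Year 2)Q(Year 2) = 12.38×104 + 0.13×280 + 2.27×70 + 1.04×106 = 1287.52 + 36.4 + 158.9 + 110.24 = 1593.06
ΣP(Year 2)Q(Year 1) = 12.38×83 + 0.13×241 + 2.27×65 + 1.04×139 = 1027.54 + 31.33 + 147.55 + 144.56 = 1350.98
P = 1593.06 / 1350.98 × 100 = 117.9188
Fisher = √(L × P) = √(114.5611 × 117.9188) = 116.2279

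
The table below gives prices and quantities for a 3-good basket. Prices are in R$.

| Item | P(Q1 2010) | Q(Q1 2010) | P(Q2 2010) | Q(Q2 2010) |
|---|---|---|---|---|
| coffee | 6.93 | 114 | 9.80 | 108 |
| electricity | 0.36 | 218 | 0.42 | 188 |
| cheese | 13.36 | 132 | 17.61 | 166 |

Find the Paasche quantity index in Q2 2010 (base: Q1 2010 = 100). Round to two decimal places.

114.92

Paasche quantity index uses current-period prices as weights.
ΣP(Q2 2010)·Q(Q2 2010) = 9.80×108 + 0.42×188 + 17.61×166 = 1058.4 + 78.96 + 2923.26 = 4060.62
ΣP(Q2 2010)·Q(Q1 2010) = 9.80×114 + 0.42×218 + 17.61×132 = 1117.2 + 91.56 + 2324.52 = 3533.28
Index = 4060.62 / 3533.28 × 100 = 114.9249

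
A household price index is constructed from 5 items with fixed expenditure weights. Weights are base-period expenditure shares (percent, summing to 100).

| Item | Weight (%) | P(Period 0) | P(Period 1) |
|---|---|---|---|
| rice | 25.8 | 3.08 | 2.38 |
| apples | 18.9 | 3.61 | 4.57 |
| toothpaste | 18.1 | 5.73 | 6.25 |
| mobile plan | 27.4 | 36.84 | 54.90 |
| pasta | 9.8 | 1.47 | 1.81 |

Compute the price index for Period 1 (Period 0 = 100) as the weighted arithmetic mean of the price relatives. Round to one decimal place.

116.5

rice: 25.8 × (2.38/3.08) = 25.8 × 0.772727 = 19.9364
apples: 18.9 × (4.57/3.61) = 18.9 × 1.265928 = 23.9260
toothpaste: 18.1 × (6.25/5.73) = 18.1 × 1.090750 = 19.7426
mobile plan: 27.4 × (54.90/36.84) = 27.4 × 1.490228 = 40.8322
pasta: 9.8 × (1.81/1.47) = 9.8 × 1.231293 = 12.0667
Index = Σ wᵢ·(p₁ᵢ/p₀ᵢ) = 19.9364 + 23.9260 + 19.7426 + 40.8322 + 12.0667 = 116.5039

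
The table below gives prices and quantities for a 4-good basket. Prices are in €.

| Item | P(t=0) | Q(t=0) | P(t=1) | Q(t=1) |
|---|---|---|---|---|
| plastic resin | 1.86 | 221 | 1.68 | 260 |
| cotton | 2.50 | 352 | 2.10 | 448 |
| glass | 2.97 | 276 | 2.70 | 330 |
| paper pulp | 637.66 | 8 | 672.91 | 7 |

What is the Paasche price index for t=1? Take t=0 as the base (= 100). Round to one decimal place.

99.0

Paasche price index uses current-period quantities as weights.
ΣP(t=1)·Q(t=1) = 1.68×260 + 2.10×448 + 2.70×330 + 672.91×7 = 436.8 + 940.8 + 891 + 4710.37 = 6978.97
ΣP(t=0)·Q(t=1) = 1.86×260 + 2.50×448 + 2.97×330 + 637.66×7 = 483.6 + 1120 + 980.1 + 4463.62 = 7047.32
Index = 6978.97 / 7047.32 × 100 = 99.0301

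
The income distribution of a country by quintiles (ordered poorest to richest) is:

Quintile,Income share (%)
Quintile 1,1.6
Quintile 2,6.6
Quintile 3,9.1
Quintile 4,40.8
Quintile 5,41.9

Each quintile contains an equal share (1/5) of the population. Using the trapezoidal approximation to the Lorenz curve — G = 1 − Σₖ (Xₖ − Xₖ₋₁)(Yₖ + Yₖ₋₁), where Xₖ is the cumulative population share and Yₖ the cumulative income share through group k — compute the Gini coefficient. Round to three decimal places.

Cumulative income shares Yₖ: 0.0160, 0.0820, 0.1730, 0.5810, 1.0000
Σ (Xₖ−Xₖ₋₁)(Yₖ+Yₖ₋₁) = (1/5)(0.0160+0.0000) + (1/5)(0.0820+0.0160) + (1/5)(0.1730+0.0820) + (1/5)(0.5810+0.1730) + (1/5)(1.0000+0.5810)
  = 0.0032 + 0.0196 + 0.0510 + 0.1508 + 0.3162 = 0.5408
G = 1 − 0.5408 = 0.4592

0.459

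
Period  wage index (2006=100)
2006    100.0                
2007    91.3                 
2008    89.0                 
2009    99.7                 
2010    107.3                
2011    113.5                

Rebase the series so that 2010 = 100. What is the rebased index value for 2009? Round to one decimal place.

92.9

Rebased(2009) = 99.7 / 107.3 × 100 = 92.9171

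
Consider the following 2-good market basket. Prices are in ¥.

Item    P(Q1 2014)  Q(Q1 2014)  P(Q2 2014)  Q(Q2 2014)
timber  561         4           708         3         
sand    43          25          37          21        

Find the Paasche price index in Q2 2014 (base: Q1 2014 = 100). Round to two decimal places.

Paasche price index uses current-period quantities as weights.
ΣP(Q2 2014)·Q(Q2 2014) = 708×3 + 37×21 = 2124 + 777 = 2901
ΣP(Q1 2014)·Q(Q2 2014) = 561×3 + 43×21 = 1683 + 903 = 2586
Index = 2901 / 2586 × 100 = 112.1810

112.18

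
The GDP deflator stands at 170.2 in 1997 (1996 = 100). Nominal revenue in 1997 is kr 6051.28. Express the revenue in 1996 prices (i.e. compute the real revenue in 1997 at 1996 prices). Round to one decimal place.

3555.4

Real = Nominal ÷ (Index/100) = 6051.28 ÷ (170.2/100)
     = 6051.28 ÷ 1.702 = 3555.3937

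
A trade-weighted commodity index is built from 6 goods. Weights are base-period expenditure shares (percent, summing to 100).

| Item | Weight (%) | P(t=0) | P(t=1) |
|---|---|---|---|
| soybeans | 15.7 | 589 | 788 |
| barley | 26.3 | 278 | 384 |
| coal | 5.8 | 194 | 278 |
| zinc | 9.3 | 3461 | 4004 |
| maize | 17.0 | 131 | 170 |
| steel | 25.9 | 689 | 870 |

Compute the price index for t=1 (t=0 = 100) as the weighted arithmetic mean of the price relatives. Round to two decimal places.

131.17

soybeans: 15.7 × (788/589) = 15.7 × 1.337861 = 21.0044
barley: 26.3 × (384/278) = 26.3 × 1.381295 = 36.3281
coal: 5.8 × (278/194) = 5.8 × 1.432990 = 8.3113
zinc: 9.3 × (4004/3461) = 9.3 × 1.156891 = 10.7591
maize: 17.0 × (170/131) = 17.0 × 1.297710 = 22.0611
steel: 25.9 × (870/689) = 25.9 × 1.262700 = 32.7039
Index = Σ wᵢ·(p₁ᵢ/p₀ᵢ) = 21.0044 + 36.3281 + 8.3113 + 10.7591 + 22.0611 + 32.7039 = 131.1679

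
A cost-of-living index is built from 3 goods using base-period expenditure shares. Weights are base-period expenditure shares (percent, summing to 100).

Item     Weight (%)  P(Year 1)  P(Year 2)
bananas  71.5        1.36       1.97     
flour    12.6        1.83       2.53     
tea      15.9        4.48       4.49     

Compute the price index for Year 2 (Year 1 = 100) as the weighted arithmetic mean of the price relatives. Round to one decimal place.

bananas: 71.5 × (1.97/1.36) = 71.5 × 1.448529 = 103.5699
flour: 12.6 × (2.53/1.83) = 12.6 × 1.382514 = 17.4197
tea: 15.9 × (4.49/4.48) = 15.9 × 1.002232 = 15.9355
Index = Σ wᵢ·(p₁ᵢ/p₀ᵢ) = 103.5699 + 17.4197 + 15.9355 = 136.9250

136.9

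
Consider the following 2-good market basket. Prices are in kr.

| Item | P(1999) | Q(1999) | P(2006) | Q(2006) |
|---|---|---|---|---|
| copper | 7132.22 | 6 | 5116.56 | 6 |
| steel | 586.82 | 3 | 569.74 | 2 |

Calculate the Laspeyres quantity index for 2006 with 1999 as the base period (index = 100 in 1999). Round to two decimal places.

Laspeyres quantity index uses base-period prices as weights.
ΣP(1999)·Q(2006) = 7132.22×6 + 586.82×2 = 42793.32 + 1173.64 = 43966.96
ΣP(1999)·Q(1999) = 7132.22×6 + 586.82×3 = 42793.32 + 1760.46 = 44553.78
Index = 43966.96 / 44553.78 × 100 = 98.6829

98.68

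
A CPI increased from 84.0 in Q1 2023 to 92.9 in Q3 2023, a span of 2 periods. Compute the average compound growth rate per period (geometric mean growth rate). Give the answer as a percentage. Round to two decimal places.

Growth factor = (92.9/84.0)^(1/2) = (1.105952)^(1/2) = 1.051643
Growth rate = 1.051643 − 1 = 0.051643 = 5.1643%

5.16%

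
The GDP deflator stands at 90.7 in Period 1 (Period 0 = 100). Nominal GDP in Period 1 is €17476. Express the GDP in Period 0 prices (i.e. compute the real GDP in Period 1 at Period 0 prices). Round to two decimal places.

19267.92

Real = Nominal ÷ (Index/100) = 17476 ÷ (90.7/100)
     = 17476 ÷ 0.907 = 19267.9162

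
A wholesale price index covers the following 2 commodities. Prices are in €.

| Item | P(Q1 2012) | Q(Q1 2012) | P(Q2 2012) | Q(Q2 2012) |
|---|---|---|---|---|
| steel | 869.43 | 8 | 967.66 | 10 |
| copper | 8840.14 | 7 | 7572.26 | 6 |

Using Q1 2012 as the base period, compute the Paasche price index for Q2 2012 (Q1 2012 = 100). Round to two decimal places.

Paasche price index uses current-period quantities as weights.
ΣP(Q2 2012)·Q(Q2 2012) = 967.66×10 + 7572.26×6 = 9676.6 + 45433.56 = 55110.16
ΣP(Q1 2012)·Q(Q2 2012) = 869.43×10 + 8840.14×6 = 8694.3 + 53040.84 = 61735.14
Index = 55110.16 / 61735.14 × 100 = 89.2687

89.27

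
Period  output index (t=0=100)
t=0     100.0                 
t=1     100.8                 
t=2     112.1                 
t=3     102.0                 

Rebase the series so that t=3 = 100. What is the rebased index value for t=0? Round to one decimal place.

Rebased(t=0) = 100.0 / 102.0 × 100 = 98.0392

98.0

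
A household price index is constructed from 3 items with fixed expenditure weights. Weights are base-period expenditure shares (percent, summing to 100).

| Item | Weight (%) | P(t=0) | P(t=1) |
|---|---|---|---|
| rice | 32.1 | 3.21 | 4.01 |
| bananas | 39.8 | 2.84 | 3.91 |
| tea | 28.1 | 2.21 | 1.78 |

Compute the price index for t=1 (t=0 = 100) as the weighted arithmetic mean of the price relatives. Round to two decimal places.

117.53

rice: 32.1 × (4.01/3.21) = 32.1 × 1.249221 = 40.1000
bananas: 39.8 × (3.91/2.84) = 39.8 × 1.376761 = 54.7951
tea: 28.1 × (1.78/2.21) = 28.1 × 0.805430 = 22.6326
Index = Σ wᵢ·(p₁ᵢ/p₀ᵢ) = 40.1000 + 54.7951 + 22.6326 = 117.5276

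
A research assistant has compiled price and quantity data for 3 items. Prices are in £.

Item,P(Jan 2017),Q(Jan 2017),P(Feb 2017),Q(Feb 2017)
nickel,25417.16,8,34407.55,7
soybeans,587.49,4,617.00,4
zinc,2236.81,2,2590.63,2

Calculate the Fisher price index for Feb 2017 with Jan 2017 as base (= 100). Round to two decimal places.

Laspeyres component (base-period weights):
ΣP(Feb 2017)Q(Jan 2017) = 34407.55×8 + 617.00×4 + 2590.63×2 = 275260.4 + 2468 + 5181.26 = 282909.66
ΣP(Jan 2017)Q(Jan 2017) = 25417.16×8 + 587.49×4 + 2236.81×2 = 203337.28 + 2349.96 + 4473.62 = 210160.86
L = 282909.66 / 210160.86 × 100 = 134.6158
Paasche component (current-period weights):
ΣP(Feb 2017)Q(Feb 2017) = 34407.55×7 + 617.00×4 + 2590.63×2 = 240852.85 + 2468 + 5181.26 = 248502.11
ΣP(Jan 2017)Q(Feb 2017) = 25417.16×7 + 587.49×4 + 2236.81×2 = 177920.12 + 2349.96 + 4473.62 = 184743.7
P = 248502.11 / 184743.7 × 100 = 134.5118
Fisher = √(L × P) = √(134.6158 × 134.5118) = 134.5638

134.56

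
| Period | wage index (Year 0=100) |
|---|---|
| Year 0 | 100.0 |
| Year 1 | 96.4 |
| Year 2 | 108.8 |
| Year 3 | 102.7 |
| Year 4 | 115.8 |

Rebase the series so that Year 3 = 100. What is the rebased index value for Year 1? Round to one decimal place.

Rebased(Year 1) = 96.4 / 102.7 × 100 = 93.8656

93.9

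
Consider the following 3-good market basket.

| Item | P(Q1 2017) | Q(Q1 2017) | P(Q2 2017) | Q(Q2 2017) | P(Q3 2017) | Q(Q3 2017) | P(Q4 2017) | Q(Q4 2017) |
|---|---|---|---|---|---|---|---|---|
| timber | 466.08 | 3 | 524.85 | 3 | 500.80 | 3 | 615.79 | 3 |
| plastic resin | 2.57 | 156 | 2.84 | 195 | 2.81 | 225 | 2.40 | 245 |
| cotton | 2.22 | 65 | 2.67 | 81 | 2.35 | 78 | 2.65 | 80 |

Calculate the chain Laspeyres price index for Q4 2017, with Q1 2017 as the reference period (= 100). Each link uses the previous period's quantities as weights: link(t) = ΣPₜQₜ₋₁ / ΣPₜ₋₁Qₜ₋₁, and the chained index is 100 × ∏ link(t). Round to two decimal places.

Link Q1 2017→Q2 2017:
ΣP(Q2 2017)Q(Q1 2017) = 524.85×3 + 2.84×156 + 2.67×65 = 1574.55 + 443.04 + 173.55 = 2191.14
ΣP(Q1 2017)Q(Q1 2017) = 466.08×3 + 2.57×156 + 2.22×65 = 1398.24 + 400.92 + 144.3 = 1943.46
link = 2191.14/1943.46 = 1.127443
Link Q2 2017→Q3 2017:
ΣP(Q3 2017)Q(Q2 2017) = 500.80×3 + 2.81×195 + 2.35×81 = 1502.4 + 547.95 + 190.35 = 2240.7
ΣP(Q2 2017)Q(Q2 2017) = 524.85×3 + 2.84×195 + 2.67×81 = 1574.55 + 553.8 + 216.27 = 2344.62
link = 2240.7/2344.62 = 0.955677
Link Q3 2017→Q4 2017:
ΣP(Q4 2017)Q(Q3 2017) = 615.79×3 + 2.40×225 + 2.65×78 = 1847.37 + 540 + 206.7 = 2594.07
ΣP(Q3 2017)Q(Q3 2017) = 500.80×3 + 2.81×225 + 2.35×78 = 1502.4 + 632.25 + 183.3 = 2317.95
link = 2594.07/2317.95 = 1.119123
Chained index = 100 × 1.127443 × 0.955677 × 1.119123 = 120.5823

120.58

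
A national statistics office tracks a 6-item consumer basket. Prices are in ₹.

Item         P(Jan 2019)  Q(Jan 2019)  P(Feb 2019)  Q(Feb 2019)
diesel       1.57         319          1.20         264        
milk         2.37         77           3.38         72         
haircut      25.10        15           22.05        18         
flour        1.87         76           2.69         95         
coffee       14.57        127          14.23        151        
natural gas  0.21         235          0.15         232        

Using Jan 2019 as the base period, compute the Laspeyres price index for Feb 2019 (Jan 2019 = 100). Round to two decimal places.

97.39

Laspeyres price index uses base-period quantities as weights.
ΣP(Feb 2019)·Q(Jan 2019) = 1.20×319 + 3.38×77 + 22.05×15 + 2.69×76 + 14.23×127 + 0.15×235 = 382.8 + 260.26 + 330.75 + 204.44 + 1807.21 + 35.25 = 3020.71
ΣP(Jan 2019)·Q(Jan 2019) = 1.57×319 + 2.37×77 + 25.10×15 + 1.87×76 + 14.57×127 + 0.21×235 = 500.83 + 182.49 + 376.5 + 142.12 + 1850.39 + 49.35 = 3101.68
Index = 3020.71 / 3101.68 × 100 = 97.3895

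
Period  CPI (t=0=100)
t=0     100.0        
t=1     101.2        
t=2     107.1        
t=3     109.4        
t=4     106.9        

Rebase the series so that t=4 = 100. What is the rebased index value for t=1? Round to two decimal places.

Rebased(t=1) = 101.2 / 106.9 × 100 = 94.6679

94.67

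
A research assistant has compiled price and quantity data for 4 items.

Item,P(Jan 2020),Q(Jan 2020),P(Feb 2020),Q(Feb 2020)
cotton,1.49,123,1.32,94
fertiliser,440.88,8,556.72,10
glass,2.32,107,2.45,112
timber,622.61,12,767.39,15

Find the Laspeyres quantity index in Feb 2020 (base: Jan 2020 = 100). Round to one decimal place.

Laspeyres quantity index uses base-period prices as weights.
ΣP(Jan 2020)·Q(Feb 2020) = 1.49×94 + 440.88×10 + 2.32×112 + 622.61×15 = 140.06 + 4408.8 + 259.84 + 9339.15 = 14147.85
ΣP(Jan 2020)·Q(Jan 2020) = 1.49×123 + 440.88×8 + 2.32×107 + 622.61×12 = 183.27 + 3527.04 + 248.24 + 7471.32 = 11429.87
Index = 14147.85 / 11429.87 × 100 = 123.7796

123.8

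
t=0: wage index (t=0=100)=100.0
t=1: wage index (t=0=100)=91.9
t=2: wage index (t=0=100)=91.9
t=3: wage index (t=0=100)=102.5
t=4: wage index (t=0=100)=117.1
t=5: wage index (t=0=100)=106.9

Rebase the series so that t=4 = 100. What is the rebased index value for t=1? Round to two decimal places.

78.48

Rebased(t=1) = 91.9 / 117.1 × 100 = 78.4799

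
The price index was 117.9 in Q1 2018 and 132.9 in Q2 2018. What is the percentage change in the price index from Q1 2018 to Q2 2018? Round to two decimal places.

Change = (132.9 − 117.9) / 117.9 × 100
       = 15.0 / 117.9 × 100 = 12.7226%

12.72%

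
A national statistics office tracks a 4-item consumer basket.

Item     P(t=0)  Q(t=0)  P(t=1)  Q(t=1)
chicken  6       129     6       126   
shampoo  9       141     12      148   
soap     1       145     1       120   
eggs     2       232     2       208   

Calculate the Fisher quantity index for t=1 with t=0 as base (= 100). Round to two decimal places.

Laspeyres component (base-period weights):
ΣP(t=0)Q(t=1) = 6×126 + 9×148 + 1×120 + 2×208 = 756 + 1332 + 120 + 416 = 2624
ΣP(t=0)Q(t=0) = 6×129 + 9×141 + 1×145 + 2×232 = 774 + 1269 + 145 + 464 = 2652
L = 2624 / 2652 × 100 = 98.9442
Paasche component (current-period weights):
ΣP(t=1)Q(t=1) = 6×126 + 12×148 + 1×120 + 2×208 = 756 + 1776 + 120 + 416 = 3068
ΣP(t=1)Q(t=0) = 6×129 + 12×141 + 1×145 + 2×232 = 774 + 1692 + 145 + 464 = 3075
P = 3068 / 3075 × 100 = 99.7724
Fisher = √(L × P) = √(98.9442 × 99.7724) = 99.3574

99.36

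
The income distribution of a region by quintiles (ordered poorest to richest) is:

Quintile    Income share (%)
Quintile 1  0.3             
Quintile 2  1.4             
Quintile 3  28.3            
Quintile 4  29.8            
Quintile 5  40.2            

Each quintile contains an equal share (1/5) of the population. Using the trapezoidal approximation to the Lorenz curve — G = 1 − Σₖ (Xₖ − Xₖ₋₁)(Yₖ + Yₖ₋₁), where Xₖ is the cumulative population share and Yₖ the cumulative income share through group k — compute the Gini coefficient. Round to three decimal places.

Cumulative income shares Yₖ: 0.0030, 0.0170, 0.3000, 0.5980, 1.0000
Σ (Xₖ−Xₖ₋₁)(Yₖ+Yₖ₋₁) = (1/5)(0.0030+0.0000) + (1/5)(0.0170+0.0030) + (1/5)(0.3000+0.0170) + (1/5)(0.5980+0.3000) + (1/5)(1.0000+0.5980)
  = 0.0006 + 0.0040 + 0.0634 + 0.1796 + 0.3196 = 0.5672
G = 1 − 0.5672 = 0.4328

0.433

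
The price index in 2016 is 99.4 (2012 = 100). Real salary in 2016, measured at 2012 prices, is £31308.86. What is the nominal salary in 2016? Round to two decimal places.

Nominal = Real × (Index/100) = 31308.86 × (99.4/100)
        = 31308.86 × 0.994 = 31121.0068

31121.01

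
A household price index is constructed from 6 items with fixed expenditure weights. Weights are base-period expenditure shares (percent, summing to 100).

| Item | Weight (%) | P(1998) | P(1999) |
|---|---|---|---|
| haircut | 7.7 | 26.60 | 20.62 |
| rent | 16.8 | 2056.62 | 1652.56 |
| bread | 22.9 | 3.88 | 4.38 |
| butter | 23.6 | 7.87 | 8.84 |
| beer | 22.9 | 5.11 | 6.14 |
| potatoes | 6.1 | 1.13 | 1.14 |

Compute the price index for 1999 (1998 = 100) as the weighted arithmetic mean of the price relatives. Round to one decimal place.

haircut: 7.7 × (20.62/26.60) = 7.7 × 0.775188 = 5.9689
rent: 16.8 × (1652.56/2056.62) = 16.8 × 0.803532 = 13.4993
bread: 22.9 × (4.38/3.88) = 22.9 × 1.128866 = 25.8510
butter: 23.6 × (8.84/7.87) = 23.6 × 1.123253 = 26.5088
beer: 22.9 × (6.14/5.11) = 22.9 × 1.201566 = 27.5159
potatoes: 6.1 × (1.14/1.13) = 6.1 × 1.008850 = 6.1540
Index = Σ wᵢ·(p₁ᵢ/p₀ᵢ) = 5.9689 + 13.4993 + 25.8510 + 26.5088 + 27.5159 + 6.1540 = 105.4979

105.5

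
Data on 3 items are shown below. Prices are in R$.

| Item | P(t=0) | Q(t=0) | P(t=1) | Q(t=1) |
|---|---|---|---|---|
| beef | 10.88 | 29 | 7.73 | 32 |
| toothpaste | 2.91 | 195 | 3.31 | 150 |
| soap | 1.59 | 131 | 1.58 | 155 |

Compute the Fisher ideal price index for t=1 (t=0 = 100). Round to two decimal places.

Laspeyres component (base-period weights):
ΣP(t=1)Q(t=0) = 7.73×29 + 3.31×195 + 1.58×131 = 224.17 + 645.45 + 206.98 = 1076.6
ΣP(t=0)Q(t=0) = 10.88×29 + 2.91×195 + 1.59×131 = 315.52 + 567.45 + 208.29 = 1091.26
L = 1076.6 / 1091.26 × 100 = 98.6566
Paasche component (current-period weights):
ΣP(t=1)Q(t=1) = 7.73×32 + 3.31×150 + 1.58×155 = 247.36 + 496.5 + 244.9 = 988.76
ΣP(t=0)Q(t=1) = 10.88×32 + 2.91×150 + 1.59×155 = 348.16 + 436.5 + 246.45 = 1031.11
P = 988.76 / 1031.11 × 100 = 95.8928
Fisher = √(L × P) = √(98.6566 × 95.8928) = 97.2649

97.26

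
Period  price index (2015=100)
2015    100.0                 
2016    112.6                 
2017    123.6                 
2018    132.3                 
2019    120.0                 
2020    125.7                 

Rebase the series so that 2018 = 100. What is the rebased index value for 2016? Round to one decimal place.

Rebased(2016) = 112.6 / 132.3 × 100 = 85.1096

85.1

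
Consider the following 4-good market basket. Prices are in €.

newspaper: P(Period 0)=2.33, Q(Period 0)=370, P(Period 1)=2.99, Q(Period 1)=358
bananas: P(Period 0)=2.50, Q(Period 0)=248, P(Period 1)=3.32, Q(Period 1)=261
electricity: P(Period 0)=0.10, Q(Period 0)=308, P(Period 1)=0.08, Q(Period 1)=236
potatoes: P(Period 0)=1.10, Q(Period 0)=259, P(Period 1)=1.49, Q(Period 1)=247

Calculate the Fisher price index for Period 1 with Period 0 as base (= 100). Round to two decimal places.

Laspeyres component (base-period weights):
ΣP(Period 1)Q(Period 0) = 2.99×370 + 3.32×248 + 0.08×308 + 1.49×259 = 1106.3 + 823.36 + 24.64 + 385.91 = 2340.21
ΣP(Period 0)Q(Period 0) = 2.33×370 + 2.50×248 + 0.10×308 + 1.10×259 = 862.1 + 620 + 30.8 + 284.9 = 1797.8
L = 2340.21 / 1797.8 × 100 = 130.1708
Paasche component (current-period weights):
ΣP(Period 1)Q(Period 1) = 2.99×358 + 3.32×261 + 0.08×236 + 1.49×247 = 1070.42 + 866.52 + 18.88 + 368.03 = 2323.85
ΣP(Period 0)Q(Period 1) = 2.33×358 + 2.50×261 + 0.10×236 + 1.10×247 = 834.14 + 652.5 + 23.6 + 271.7 = 1781.94
P = 2323.85 / 1781.94 × 100 = 130.4112
Fisher = √(L × P) = √(130.1708 × 130.4112) = 130.2909

130.29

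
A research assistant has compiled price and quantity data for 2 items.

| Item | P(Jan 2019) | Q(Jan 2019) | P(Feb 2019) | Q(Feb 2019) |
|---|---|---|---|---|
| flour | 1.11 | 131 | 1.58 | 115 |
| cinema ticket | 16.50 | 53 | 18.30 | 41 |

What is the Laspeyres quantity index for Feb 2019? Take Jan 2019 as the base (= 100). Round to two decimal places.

Laspeyres quantity index uses base-period prices as weights.
ΣP(Jan 2019)·Q(Feb 2019) = 1.11×115 + 16.50×41 = 127.65 + 676.5 = 804.15
ΣP(Jan 2019)·Q(Jan 2019) = 1.11×131 + 16.50×53 = 145.41 + 874.5 = 1019.91
Index = 804.15 / 1019.91 × 100 = 78.8452

78.85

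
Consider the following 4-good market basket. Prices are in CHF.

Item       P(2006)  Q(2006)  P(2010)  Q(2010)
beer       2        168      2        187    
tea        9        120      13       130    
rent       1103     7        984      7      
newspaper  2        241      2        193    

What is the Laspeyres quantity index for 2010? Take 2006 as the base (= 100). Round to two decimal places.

Laspeyres quantity index uses base-period prices as weights.
ΣP(2006)·Q(2010) = 2×187 + 9×130 + 1103×7 + 2×193 = 374 + 1170 + 7721 + 386 = 9651
ΣP(2006)·Q(2006) = 2×168 + 9×120 + 1103×7 + 2×241 = 336 + 1080 + 7721 + 482 = 9619
Index = 9651 / 9619 × 100 = 100.3327

100.33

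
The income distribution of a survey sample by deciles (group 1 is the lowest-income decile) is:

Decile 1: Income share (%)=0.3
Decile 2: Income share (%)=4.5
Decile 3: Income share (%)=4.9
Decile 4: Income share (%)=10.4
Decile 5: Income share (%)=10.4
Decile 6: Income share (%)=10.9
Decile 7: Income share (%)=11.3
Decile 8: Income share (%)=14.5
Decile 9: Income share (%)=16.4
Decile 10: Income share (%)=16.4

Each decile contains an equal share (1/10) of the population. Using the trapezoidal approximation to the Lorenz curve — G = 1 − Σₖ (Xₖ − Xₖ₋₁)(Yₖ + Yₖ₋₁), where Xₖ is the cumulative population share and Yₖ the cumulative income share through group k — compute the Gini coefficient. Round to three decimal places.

0.279

Cumulative income shares Yₖ: 0.0030, 0.0480, 0.0970, 0.2010, 0.3050, 0.4140, 0.5270, 0.6720, 0.8360, 1.0000
Σ (Xₖ−Xₖ₋₁)(Yₖ+Yₖ₋₁) = (1/10)(0.0030+0.0000) + (1/10)(0.0480+0.0030) + (1/10)(0.0970+0.0480) + (1/10)(0.2010+0.0970) + (1/10)(0.3050+0.2010) + (1/10)(0.4140+0.3050) + (1/10)(0.5270+0.4140) + (1/10)(0.6720+0.5270) + (1/10)(0.8360+0.6720) + (1/10)(1.0000+0.8360)
  = 0.0003 + 0.0051 + 0.0145 + 0.0298 + 0.0506 + 0.0719 + 0.0941 + 0.1199 + 0.1508 + 0.1836 = 0.7206
G = 1 − 0.7206 = 0.2794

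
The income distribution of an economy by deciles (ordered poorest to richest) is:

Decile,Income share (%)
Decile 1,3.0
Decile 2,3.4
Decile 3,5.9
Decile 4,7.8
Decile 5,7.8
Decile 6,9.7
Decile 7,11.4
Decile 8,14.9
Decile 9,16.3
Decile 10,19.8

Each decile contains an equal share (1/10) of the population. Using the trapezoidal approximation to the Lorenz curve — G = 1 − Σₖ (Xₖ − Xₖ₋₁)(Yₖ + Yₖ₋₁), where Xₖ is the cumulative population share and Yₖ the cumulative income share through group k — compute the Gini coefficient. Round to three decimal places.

Cumulative income shares Yₖ: 0.0300, 0.0640, 0.1230, 0.2010, 0.2790, 0.3760, 0.4900, 0.6390, 0.8020, 1.0000
Σ (Xₖ−Xₖ₋₁)(Yₖ+Yₖ₋₁) = (1/10)(0.0300+0.0000) + (1/10)(0.0640+0.0300) + (1/10)(0.1230+0.0640) + (1/10)(0.2010+0.1230) + (1/10)(0.2790+0.2010) + (1/10)(0.3760+0.2790) + (1/10)(0.4900+0.3760) + (1/10)(0.6390+0.4900) + (1/10)(0.8020+0.6390) + (1/10)(1.0000+0.8020)
  = 0.0030 + 0.0094 + 0.0187 + 0.0324 + 0.0480 + 0.0655 + 0.0866 + 0.1129 + 0.1441 + 0.1802 = 0.7008
G = 1 − 0.7008 = 0.2992

0.299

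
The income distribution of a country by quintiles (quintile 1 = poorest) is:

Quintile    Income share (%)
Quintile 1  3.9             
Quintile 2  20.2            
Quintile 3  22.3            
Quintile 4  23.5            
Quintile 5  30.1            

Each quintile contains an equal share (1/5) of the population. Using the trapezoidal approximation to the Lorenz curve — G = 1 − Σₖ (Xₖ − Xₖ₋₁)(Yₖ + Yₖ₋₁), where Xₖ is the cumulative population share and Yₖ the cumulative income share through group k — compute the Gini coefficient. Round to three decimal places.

0.223

Cumulative income shares Yₖ: 0.0390, 0.2410, 0.4640, 0.6990, 1.0000
Σ (Xₖ−Xₖ₋₁)(Yₖ+Yₖ₋₁) = (1/5)(0.0390+0.0000) + (1/5)(0.2410+0.0390) + (1/5)(0.4640+0.2410) + (1/5)(0.6990+0.4640) + (1/5)(1.0000+0.6990)
  = 0.0078 + 0.0560 + 0.1410 + 0.2326 + 0.3398 = 0.7772
G = 1 − 0.7772 = 0.2228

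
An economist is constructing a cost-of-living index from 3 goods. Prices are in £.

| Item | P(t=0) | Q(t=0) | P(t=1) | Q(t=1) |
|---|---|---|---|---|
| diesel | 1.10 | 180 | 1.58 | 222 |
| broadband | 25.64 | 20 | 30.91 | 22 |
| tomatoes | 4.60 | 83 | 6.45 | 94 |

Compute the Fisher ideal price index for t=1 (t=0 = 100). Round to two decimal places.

131.78

Laspeyres component (base-period weights):
ΣP(t=1)Q(t=0) = 1.58×180 + 30.91×20 + 6.45×83 = 284.4 + 618.2 + 535.35 = 1437.95
ΣP(t=0)Q(t=0) = 1.10×180 + 25.64×20 + 4.60×83 = 198 + 512.8 + 381.8 = 1092.6
L = 1437.95 / 1092.6 × 100 = 131.6081
Paasche component (current-period weights):
ΣP(t=1)Q(t=1) = 1.58×222 + 30.91×22 + 6.45×94 = 350.76 + 680.02 + 606.3 = 1637.08
ΣP(t=0)Q(t=1) = 1.10×222 + 25.64×22 + 4.60×94 = 244.2 + 564.08 + 432.4 = 1240.68
P = 1637.08 / 1240.68 × 100 = 131.9502
Fisher = √(L × P) = √(131.6081 × 131.9502) = 131.7790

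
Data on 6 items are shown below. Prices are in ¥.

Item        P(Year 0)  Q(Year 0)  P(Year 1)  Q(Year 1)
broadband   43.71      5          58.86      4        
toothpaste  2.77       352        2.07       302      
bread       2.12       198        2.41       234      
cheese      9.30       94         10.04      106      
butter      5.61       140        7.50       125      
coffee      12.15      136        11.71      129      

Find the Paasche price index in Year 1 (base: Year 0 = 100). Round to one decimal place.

103.7

Paasche price index uses current-period quantities as weights.
ΣP(Year 1)·Q(Year 1) = 58.86×4 + 2.07×302 + 2.41×234 + 10.04×106 + 7.50×125 + 11.71×129 = 235.44 + 625.14 + 563.94 + 1064.24 + 937.5 + 1510.59 = 4936.85
ΣP(Year 0)·Q(Year 1) = 43.71×4 + 2.77×302 + 2.12×234 + 9.30×106 + 5.61×125 + 12.15×129 = 174.84 + 836.54 + 496.08 + 985.8 + 701.25 + 1567.35 = 4761.86
Index = 4936.85 / 4761.86 × 100 = 103.6748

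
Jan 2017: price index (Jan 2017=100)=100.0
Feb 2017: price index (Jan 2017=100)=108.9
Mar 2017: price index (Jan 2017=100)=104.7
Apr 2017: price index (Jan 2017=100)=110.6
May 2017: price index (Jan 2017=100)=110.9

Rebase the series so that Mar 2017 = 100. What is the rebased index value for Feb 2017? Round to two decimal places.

104.01

Rebased(Feb 2017) = 108.9 / 104.7 × 100 = 104.0115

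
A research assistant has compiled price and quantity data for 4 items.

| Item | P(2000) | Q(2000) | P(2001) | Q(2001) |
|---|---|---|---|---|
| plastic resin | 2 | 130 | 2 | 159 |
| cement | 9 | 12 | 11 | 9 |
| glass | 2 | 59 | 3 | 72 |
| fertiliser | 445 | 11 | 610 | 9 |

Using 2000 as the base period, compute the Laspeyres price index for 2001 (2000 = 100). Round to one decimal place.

Laspeyres price index uses base-period quantities as weights.
ΣP(2001)·Q(2000) = 2×130 + 11×12 + 3×59 + 610×11 = 260 + 132 + 177 + 6710 = 7279
ΣP(2000)·Q(2000) = 2×130 + 9×12 + 2×59 + 445×11 = 260 + 108 + 118 + 4895 = 5381
Index = 7279 / 5381 × 100 = 135.2723

135.3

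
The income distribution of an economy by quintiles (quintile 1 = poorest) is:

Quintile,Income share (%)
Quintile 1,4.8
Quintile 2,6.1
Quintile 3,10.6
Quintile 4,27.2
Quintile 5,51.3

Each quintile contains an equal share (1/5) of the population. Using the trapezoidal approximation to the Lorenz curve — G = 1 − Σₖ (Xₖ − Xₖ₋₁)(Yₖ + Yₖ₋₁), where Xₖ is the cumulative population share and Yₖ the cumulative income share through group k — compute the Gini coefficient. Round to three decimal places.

0.456

Cumulative income shares Yₖ: 0.0480, 0.1090, 0.2150, 0.4870, 1.0000
Σ (Xₖ−Xₖ₋₁)(Yₖ+Yₖ₋₁) = (1/5)(0.0480+0.0000) + (1/5)(0.1090+0.0480) + (1/5)(0.2150+0.1090) + (1/5)(0.4870+0.2150) + (1/5)(1.0000+0.4870)
  = 0.0096 + 0.0314 + 0.0648 + 0.1404 + 0.2974 = 0.5436
G = 1 − 0.5436 = 0.4564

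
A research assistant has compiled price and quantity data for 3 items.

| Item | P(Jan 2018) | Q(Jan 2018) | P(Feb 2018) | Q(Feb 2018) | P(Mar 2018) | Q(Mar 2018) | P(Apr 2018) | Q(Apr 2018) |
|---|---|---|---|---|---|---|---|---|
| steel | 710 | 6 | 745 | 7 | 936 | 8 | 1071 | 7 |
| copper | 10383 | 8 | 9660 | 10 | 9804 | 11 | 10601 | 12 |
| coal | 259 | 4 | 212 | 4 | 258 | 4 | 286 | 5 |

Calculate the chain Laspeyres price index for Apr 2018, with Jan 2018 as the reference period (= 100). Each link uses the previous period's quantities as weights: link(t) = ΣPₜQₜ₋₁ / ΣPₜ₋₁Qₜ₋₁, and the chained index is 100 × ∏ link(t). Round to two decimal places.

Link Jan 2018→Feb 2018:
ΣP(Feb 2018)Q(Jan 2018) = 745×6 + 9660×8 + 212×4 = 4470 + 77280 + 848 = 82598
ΣP(Jan 2018)Q(Jan 2018) = 710×6 + 10383×8 + 259×4 = 4260 + 83064 + 1036 = 88360
link = 82598/88360 = 0.934789
Link Feb 2018→Mar 2018:
ΣP(Mar 2018)Q(Feb 2018) = 936×7 + 9804×10 + 258×4 = 6552 + 98040 + 1032 = 105624
ΣP(Feb 2018)Q(Feb 2018) = 745×7 + 9660×10 + 212×4 = 5215 + 96600 + 848 = 102663
link = 105624/102663 = 1.028842
Link Mar 2018→Apr 2018:
ΣP(Apr 2018)Q(Mar 2018) = 1071×8 + 10601×11 + 286×4 = 8568 + 116611 + 1144 = 126323
ΣP(Mar 2018)Q(Mar 2018) = 936×8 + 9804×11 + 258×4 = 7488 + 107844 + 1032 = 116364
link = 126323/116364 = 1.085585
Chained index = 100 × 0.934789 × 1.028842 × 1.085585 = 104.4062

104.41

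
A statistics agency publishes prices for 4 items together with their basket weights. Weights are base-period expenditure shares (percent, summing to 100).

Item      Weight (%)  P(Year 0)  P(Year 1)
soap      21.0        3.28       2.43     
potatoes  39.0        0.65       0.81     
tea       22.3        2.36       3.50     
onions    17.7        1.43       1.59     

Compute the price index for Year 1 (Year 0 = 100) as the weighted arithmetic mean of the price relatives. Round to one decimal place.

116.9

soap: 21.0 × (2.43/3.28) = 21.0 × 0.740854 = 15.5579
potatoes: 39.0 × (0.81/0.65) = 39.0 × 1.246154 = 48.6000
tea: 22.3 × (3.50/2.36) = 22.3 × 1.483051 = 33.0720
onions: 17.7 × (1.59/1.43) = 17.7 × 1.111888 = 19.6804
Index = Σ wᵢ·(p₁ᵢ/p₀ᵢ) = 15.5579 + 48.6000 + 33.0720 + 19.6804 = 116.9104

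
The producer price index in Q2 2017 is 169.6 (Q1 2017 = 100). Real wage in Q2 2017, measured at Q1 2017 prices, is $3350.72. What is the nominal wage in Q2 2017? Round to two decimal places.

5682.82

Nominal = Real × (Index/100) = 3350.72 × (169.6/100)
        = 3350.72 × 1.696 = 5682.8211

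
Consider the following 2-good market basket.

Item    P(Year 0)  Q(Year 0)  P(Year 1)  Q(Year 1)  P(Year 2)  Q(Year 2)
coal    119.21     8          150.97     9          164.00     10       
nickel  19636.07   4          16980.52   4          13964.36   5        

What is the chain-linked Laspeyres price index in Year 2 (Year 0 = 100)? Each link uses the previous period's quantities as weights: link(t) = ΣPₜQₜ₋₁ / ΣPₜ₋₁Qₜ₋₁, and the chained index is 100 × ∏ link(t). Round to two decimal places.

71.96

Link Year 0→Year 1:
ΣP(Year 1)Q(Year 0) = 150.97×8 + 16980.52×4 = 1207.76 + 67922.08 = 69129.84
ΣP(Year 0)Q(Year 0) = 119.21×8 + 19636.07×4 = 953.68 + 78544.28 = 79497.96
link = 69129.84/79497.96 = 0.869580
Link Year 1→Year 2:
ΣP(Year 2)Q(Year 1) = 164.00×9 + 13964.36×4 = 1476 + 55857.44 = 57333.44
ΣP(Year 1)Q(Year 1) = 150.97×9 + 16980.52×4 = 1358.73 + 67922.08 = 69280.81
link = 57333.44/69280.81 = 0.827552
Chained index = 100 × 0.869580 × 0.827552 = 71.9622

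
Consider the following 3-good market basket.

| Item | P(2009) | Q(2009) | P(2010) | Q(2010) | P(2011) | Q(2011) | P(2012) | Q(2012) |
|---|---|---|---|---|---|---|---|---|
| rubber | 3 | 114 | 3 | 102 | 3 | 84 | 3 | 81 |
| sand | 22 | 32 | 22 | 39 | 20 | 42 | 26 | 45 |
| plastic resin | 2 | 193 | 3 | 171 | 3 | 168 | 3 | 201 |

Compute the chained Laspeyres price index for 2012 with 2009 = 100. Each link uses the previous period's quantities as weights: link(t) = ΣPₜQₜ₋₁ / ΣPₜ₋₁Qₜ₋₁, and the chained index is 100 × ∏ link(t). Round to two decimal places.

125.28

Link 2009→2010:
ΣP(2010)Q(2009) = 3×114 + 22×32 + 3×193 = 342 + 704 + 579 = 1625
ΣP(2009)Q(2009) = 3×114 + 22×32 + 2×193 = 342 + 704 + 386 = 1432
link = 1625/1432 = 1.134777
Link 2010→2011:
ΣP(2011)Q(2010) = 3×102 + 20×39 + 3×171 = 306 + 780 + 513 = 1599
ΣP(2010)Q(2010) = 3×102 + 22×39 + 3×171 = 306 + 858 + 513 = 1677
link = 1599/1677 = 0.953488
Link 2011→2012:
ΣP(2012)Q(2011) = 3×84 + 26×42 + 3×168 = 252 + 1092 + 504 = 1848
ΣP(2011)Q(2011) = 3×84 + 20×42 + 3×168 = 252 + 840 + 504 = 1596
link = 1848/1596 = 1.157895
Chained index = 100 × 1.134777 × 0.953488 × 1.157895 = 125.2838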